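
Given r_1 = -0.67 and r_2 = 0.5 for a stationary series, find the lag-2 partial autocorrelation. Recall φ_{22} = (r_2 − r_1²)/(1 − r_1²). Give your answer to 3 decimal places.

φ_{22} = (r_2 − r_1²) / (1 − r_1²)
r_1² = (-0.67)² = 0.4489
Numerator = 0.5 − 0.4489 = 0.0511; denominator = 1 − 0.4489 = 0.5511
φ_{22} = 0.0511 / 0.5511 = 0.093

0.093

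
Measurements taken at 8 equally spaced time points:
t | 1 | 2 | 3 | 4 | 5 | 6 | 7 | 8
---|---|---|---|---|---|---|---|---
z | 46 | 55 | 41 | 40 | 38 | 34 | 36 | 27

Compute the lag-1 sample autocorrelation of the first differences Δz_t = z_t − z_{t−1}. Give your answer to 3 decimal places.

-0.564

First differences Δz: 9, -14, -1, -2, -4, 2, -9
Mean of differences = -2.7143
Numerator Σ(Δz_t−Δz̄)(Δz_{t+1}−Δz̄) = -186.9388
Denominator Σ(Δz_t−Δz̄)² = 331.4286
r_1(Δz) = -186.9388 / 331.4286 = -0.564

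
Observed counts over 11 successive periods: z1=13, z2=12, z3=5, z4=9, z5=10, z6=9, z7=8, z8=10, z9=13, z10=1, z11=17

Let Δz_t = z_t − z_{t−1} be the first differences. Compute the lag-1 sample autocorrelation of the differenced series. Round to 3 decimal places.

-0.493

First differences Δz: -1, -7, 4, 1, -1, -1, 2, 3, -12, 16
Mean of differences = 0.4000
Numerator Σ(Δz_t−Δz̄)(Δz_{t+1}−Δz̄) = -236.7600
Denominator Σ(Δz_t−Δz̄)² = 480.4000
r_1(Δz) = -236.7600 / 480.4000 = -0.493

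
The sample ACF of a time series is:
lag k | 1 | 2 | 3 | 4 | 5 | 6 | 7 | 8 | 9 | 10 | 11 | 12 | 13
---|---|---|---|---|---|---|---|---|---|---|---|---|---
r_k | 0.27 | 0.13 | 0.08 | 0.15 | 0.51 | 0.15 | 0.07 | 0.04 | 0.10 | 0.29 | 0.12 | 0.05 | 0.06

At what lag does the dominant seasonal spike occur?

5

The largest autocorrelation is r_5 = 0.51, with a weaker echo at lag 10 (0.29); the remaining lags stay at or below 0.27. The elevated value at lag 1 (0.27), dropping to 0.13 at lag 2, reflects decaying short-term dependence rather than seasonality.
The dominant spike at lag 5 indicates a seasonal period of 5.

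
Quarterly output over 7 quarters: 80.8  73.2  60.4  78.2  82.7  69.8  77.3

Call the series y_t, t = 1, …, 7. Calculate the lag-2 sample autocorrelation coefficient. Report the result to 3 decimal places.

Mean ȳ = (80.8 + 73.2 + 60.4 + 78.2 + 82.7 + 69.8 + 77.3)/7 = 74.6286
Deviations from mean: 6.1714, -1.4286, -14.2286, 3.5714, 8.0714, -4.8286, 2.6714
Numerator Σ_{t=1}^{5}(y_t−ȳ)(y_{t+2}−ȳ) = -203.4402
Denominator Σ(y_t−ȳ)² = 350.9343
r_2 = -203.4402 / 350.9343 = -0.580

-0.580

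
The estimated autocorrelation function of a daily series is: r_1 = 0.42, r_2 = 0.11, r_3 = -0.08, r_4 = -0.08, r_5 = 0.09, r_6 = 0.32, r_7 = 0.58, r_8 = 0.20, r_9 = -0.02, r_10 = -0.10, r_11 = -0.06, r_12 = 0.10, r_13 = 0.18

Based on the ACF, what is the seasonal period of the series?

7

The largest autocorrelation is r_7 = 0.58; the remaining lags stay at or below 0.42. The elevated value at lag 1 (0.42), dropping to 0.11 at lag 2, reflects decaying short-term dependence rather than seasonality.
The dominant spike at lag 7 indicates a seasonal period of 7.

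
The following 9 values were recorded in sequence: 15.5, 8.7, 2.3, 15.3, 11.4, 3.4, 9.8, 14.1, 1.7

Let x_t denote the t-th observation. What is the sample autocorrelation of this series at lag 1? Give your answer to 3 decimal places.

-0.321

Mean x̄ = (15.5 + 8.7 + 2.3 + 15.3 + 11.4 + 3.4 + 9.8 + 14.1 + 1.7)/9 = 9.1333
Numerator Σ_{t=1}^{8}(x_t−x̄)(x_{t+1}−x̄) = -78.3844
Denominator Σ(x_t−x̄)² = 243.8200
r_1 = -78.3844 / 243.8200 = -0.321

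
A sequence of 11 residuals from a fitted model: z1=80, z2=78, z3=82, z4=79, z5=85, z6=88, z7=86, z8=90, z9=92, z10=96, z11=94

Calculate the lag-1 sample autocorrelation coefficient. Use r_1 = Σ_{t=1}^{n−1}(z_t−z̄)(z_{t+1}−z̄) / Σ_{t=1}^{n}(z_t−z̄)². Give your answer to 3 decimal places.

0.718

Mean z̄ = (80 + 78 + 82 + 79 + 85 + 88 + 86 + 90 + 92 + 96 + 94)/11 = 86.3636
Numerator Σ_{t=1}^{10}(z_t−z̄)(z_{t+1}−z̄) = 276.1405
Denominator Σ(z_t−z̄)² = 384.5455
r_1 = 276.1405 / 384.5455 = 0.718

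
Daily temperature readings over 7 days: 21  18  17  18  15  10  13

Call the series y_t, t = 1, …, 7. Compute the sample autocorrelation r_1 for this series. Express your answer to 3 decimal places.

0.450

Mean ȳ = (21 + 18 + 17 + 18 + 15 + 10 + 13)/7 = 16.0000
Σ(y_t−ȳ)(y_{t+1}−ȳ) = (10.0000) + (2.0000) + (2.0000) + (-2.0000) + (6.0000) + (18.0000) = 36.0000
Denominator Σ(y_t−ȳ)² = 80.0000
r_1 = 36.0000 / 80.0000 = 0.450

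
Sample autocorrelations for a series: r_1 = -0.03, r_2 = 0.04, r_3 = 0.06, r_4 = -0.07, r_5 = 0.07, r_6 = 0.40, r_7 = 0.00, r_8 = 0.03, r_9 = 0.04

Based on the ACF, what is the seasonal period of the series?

6

The largest autocorrelation is r_6 = 0.40; the remaining lags stay at or below 0.07.
The dominant spike at lag 6 indicates a seasonal period of 6.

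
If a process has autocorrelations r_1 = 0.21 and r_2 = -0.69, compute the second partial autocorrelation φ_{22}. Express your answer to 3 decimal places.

φ_{22} = (r_2 − r_1²) / (1 − r_1²)
r_1² = (0.21)² = 0.0441
Numerator = -0.69 − 0.0441 = -0.7341; denominator = 1 − 0.0441 = 0.9559
φ_{22} = -0.7341 / 0.9559 = -0.768

-0.768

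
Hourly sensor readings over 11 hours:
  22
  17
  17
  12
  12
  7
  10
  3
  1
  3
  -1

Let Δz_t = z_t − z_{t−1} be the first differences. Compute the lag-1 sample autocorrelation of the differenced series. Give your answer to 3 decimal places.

-0.687

First differences Δz: -5, 0, -5, 0, -5, 3, -7, -2, 2, -4
Mean of differences = -2.3000
Numerator Σ(Δz_t−Δz̄)(Δz_{t+1}−Δz̄) = -71.4900
Denominator Σ(Δz_t−Δz̄)² = 104.1000
r_1(Δz) = -71.4900 / 104.1000 = -0.687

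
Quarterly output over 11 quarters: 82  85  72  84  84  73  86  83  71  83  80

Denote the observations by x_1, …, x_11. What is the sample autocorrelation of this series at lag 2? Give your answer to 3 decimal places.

Mean x̄ = (82 + 85 + 72 + 84 + 84 + 73 + 86 + 83 + 71 + 83 + 80)/11 = 80.2727
Numerator Σ_{t=1}^{9}(x_t−x̄)(x_{t+2}−x̄) = -96.2397
Denominator Σ(x_t−x̄)² = 308.1818
r_2 = -96.2397 / 308.1818 = -0.312

-0.312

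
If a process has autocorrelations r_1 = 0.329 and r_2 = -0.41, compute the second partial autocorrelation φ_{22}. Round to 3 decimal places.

φ_{22} = (r_2 − r_1²) / (1 − r_1²)
r_1² = (0.329)² = 0.108241
Numerator = -0.41 − 0.1082 = -0.5182; denominator = 1 − 0.1082 = 0.8918
φ_{22} = -0.5182 / 0.8918 = -0.581

-0.581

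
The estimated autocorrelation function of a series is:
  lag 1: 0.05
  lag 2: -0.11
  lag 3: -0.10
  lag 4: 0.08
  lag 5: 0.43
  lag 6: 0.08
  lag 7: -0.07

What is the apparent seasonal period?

5

The largest autocorrelation is r_5 = 0.43; the remaining lags stay at or below 0.08.
The dominant spike at lag 5 indicates a seasonal period of 5.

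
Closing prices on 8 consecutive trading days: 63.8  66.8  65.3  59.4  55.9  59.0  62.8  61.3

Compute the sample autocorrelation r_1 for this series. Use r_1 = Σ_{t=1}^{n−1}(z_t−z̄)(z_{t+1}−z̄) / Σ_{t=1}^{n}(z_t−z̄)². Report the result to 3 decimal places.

0.511

Mean z̄ = (63.8 + 66.8 + 65.3 + 59.4 + 55.9 + 59.0 + 62.8 + 61.3)/8 = 61.7875
Deviations from mean: 2.0125, 5.0125, 3.5125, -2.3875, -5.8875, -2.7875, 1.0125, -0.4875
Σ(z_t−z̄)(z_{t+1}−z̄) = (10.0877) + (17.6064) + (-8.3861) + (14.0564) + (16.4114) + (-2.8223) + (-0.4936) = 46.4598
Denominator Σ(z_t−z̄)² = 90.9088
r_1 = 46.4598 / 90.9088 = 0.511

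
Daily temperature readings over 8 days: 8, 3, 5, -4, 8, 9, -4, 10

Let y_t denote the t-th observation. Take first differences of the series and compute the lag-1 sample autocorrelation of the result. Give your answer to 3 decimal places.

-0.512

First differences Δy: -5, 2, -9, 12, 1, -13, 14
Mean of differences = 0.2857
Numerator Σ(Δy_t−Δȳ)(Δy_{t+1}−Δȳ) = -317.0816
Denominator Σ(Δy_t−Δȳ)² = 619.4286
r_1(Δy) = -317.0816 / 619.4286 = -0.512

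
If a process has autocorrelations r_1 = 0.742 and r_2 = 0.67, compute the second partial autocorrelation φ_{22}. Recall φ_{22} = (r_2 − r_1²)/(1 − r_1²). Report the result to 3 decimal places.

φ_{22} = (r_2 − r_1²) / (1 − r_1²)
r_1² = (0.742)² = 0.550564
Numerator = 0.67 − 0.5506 = 0.1194; denominator = 1 − 0.5506 = 0.4494
φ_{22} = 0.1194 / 0.4494 = 0.266

0.266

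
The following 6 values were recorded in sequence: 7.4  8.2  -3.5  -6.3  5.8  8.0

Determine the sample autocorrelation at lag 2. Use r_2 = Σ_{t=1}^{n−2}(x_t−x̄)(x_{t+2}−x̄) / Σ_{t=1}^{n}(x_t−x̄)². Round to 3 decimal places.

-0.663

Mean x̄ = (7.4 + 8.2 − 3.5 − 6.3 + 5.8 + 8.0)/6 = 3.2667
Deviations from mean: 4.1333, 4.9333, -6.7667, -9.5667, 2.5333, 4.7333
Σ(x_t−x̄)(x_{t+2}−x̄) = (-27.9689) + (-47.1956) + (-17.1422) + (-45.2822) = -137.5889
Denominator Σ(x_t−x̄)² = 207.5533
r_2 = -137.5889 / 207.5533 = -0.663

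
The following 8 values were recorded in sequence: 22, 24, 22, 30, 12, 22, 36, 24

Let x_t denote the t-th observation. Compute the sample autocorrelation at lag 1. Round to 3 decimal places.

-0.250

Mean x̄ = (22 + 24 + 22 + 30 + 12 + 22 + 36 + 24)/8 = 24.0000
Deviations from mean: -2.0000, 0.0000, -2.0000, 6.0000, -12.0000, -2.0000, 12.0000, 0.0000
Σ(x_t−x̄)(x_{t+1}−x̄) = (0.0000) + (0.0000) + (-12.0000) + (-72.0000) + (24.0000) + (-24.0000) + (0.0000) = -84.0000
Denominator Σ(x_t−x̄)² = 336.0000
r_1 = -84.0000 / 336.0000 = -0.250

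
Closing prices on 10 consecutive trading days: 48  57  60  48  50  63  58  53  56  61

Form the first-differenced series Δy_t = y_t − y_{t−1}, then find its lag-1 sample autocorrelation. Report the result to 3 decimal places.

First differences Δy: 9, 3, -12, 2, 13, -5, -5, 3, 5
Mean of differences = 1.4444
Numerator Σ(Δy_t−Δȳ)(Δy_{t+1}−Δȳ) = -47.6420
Denominator Σ(Δy_t−Δȳ)² = 472.2222
r_1(Δy) = -47.6420 / 472.2222 = -0.101

-0.101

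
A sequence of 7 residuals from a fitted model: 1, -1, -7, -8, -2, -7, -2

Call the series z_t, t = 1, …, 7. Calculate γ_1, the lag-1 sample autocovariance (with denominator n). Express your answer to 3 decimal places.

-0.093

Mean z̄ = (1 − 1 − 7 − 8 − 2 − 7 − 2)/7 = -3.7143
Deviations: 4.7143, 2.7143, -3.2857, -4.2857, 1.7143, -3.2857, 1.7143
Σ_{t=1}^{6}(z_t−z̄)(z_{t+1}−z̄) = -0.6531
γ_1 = -0.6531 / 7 = -0.093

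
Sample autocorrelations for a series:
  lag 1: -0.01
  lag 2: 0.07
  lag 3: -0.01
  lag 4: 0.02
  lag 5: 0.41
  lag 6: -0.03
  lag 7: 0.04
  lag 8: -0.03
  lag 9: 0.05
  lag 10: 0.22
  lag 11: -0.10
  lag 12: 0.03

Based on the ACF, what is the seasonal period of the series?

5

The largest autocorrelation is r_5 = 0.41, with a weaker echo at lag 10 (0.22); the remaining lags stay at or below 0.07.
The dominant spike at lag 5 indicates a seasonal period of 5.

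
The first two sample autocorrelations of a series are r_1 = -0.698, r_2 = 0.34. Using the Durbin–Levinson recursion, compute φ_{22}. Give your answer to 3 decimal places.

φ_{22} = (r_2 − r_1²) / (1 − r_1²)
r_1² = (-0.698)² = 0.487204
Numerator = 0.34 − 0.4872 = -0.1472; denominator = 1 − 0.4872 = 0.5128
φ_{22} = -0.1472 / 0.5128 = -0.287

-0.287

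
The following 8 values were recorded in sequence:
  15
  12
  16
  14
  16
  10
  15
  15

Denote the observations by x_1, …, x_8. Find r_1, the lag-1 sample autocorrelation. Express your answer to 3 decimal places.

-0.547

Mean x̄ = (15 + 12 + 16 + 14 + 16 + 10 + 15 + 15)/8 = 14.1250
Σ(x_t−x̄)(x_{t+1}−x̄) = (-1.8594) + (-3.9844) + (-0.2344) + (-0.2344) + (-7.7344) + (-3.6094) + (0.7656) = -16.8906
Denominator Σ(x_t−x̄)² = 30.8750
r_1 = -16.8906 / 30.8750 = -0.547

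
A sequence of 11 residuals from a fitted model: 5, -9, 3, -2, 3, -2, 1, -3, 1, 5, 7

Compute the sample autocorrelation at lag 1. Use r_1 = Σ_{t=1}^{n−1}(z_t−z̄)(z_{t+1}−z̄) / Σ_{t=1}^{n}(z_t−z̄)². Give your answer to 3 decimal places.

-0.268

Mean z̄ = (5 − 9 + 3 − 2 + 3 − 2 + 1 − 3 + 1 + 5 + 7)/11 = 0.8182
Numerator Σ_{t=1}^{10}(z_t−z̄)(z_{t+1}−z̄) = -56.2149
Denominator Σ(z_t−z̄)² = 209.6364
r_1 = -56.2149 / 209.6364 = -0.268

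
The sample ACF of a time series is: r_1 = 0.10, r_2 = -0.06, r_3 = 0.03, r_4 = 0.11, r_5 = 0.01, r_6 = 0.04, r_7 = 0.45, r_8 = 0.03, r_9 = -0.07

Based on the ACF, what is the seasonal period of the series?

7

The largest autocorrelation is r_7 = 0.45; the remaining lags stay at or below 0.11.
The dominant spike at lag 7 indicates a seasonal period of 7.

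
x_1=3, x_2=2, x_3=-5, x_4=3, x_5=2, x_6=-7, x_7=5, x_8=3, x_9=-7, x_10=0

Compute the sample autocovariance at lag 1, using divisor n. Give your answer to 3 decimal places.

-6.841

Mean x̄ = (3 + 2 − 5 + 3 + 2 − 7 + 5 + 3 − 7 + 0)/10 = -0.1000
Σ_{t=1}^{9}(x_t−x̄)(x_{t+1}−x̄) = -68.4100
γ_1 = -68.4100 / 10 = -6.841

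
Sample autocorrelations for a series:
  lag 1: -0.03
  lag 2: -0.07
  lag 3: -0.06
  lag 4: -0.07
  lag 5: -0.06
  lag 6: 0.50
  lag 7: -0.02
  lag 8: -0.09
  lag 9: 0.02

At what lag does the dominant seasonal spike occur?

The largest autocorrelation is r_6 = 0.50; the remaining lags stay at or below 0.02.
The dominant spike at lag 6 indicates a seasonal period of 6.

6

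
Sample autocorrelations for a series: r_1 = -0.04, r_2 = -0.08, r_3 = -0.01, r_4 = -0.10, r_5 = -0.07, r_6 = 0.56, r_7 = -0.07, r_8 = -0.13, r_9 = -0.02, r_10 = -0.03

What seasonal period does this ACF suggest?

6

The largest autocorrelation is r_6 = 0.56; the remaining lags stay at or below -0.01.
The dominant spike at lag 6 indicates a seasonal period of 6.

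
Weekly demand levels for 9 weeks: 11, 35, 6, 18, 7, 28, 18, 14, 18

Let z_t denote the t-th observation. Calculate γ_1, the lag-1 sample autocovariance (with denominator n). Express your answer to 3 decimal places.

Mean z̄ = (11 + 35 + 6 + 18 + 7 + 28 + 18 + 14 + 18)/9 = 17.2222
Σ_{t=1}^{8}(z_t−z̄)(z_{t+1}−z̄) = -433.6049
γ_1 = -433.6049 / 9 = -48.178

-48.178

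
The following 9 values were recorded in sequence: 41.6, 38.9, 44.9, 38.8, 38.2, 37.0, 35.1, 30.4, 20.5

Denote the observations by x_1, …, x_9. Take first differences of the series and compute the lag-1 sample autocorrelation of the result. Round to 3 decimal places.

First differences Δx: -2.7, 6.0, -6.1, -0.6, -1.2, -1.9, -4.7, -9.9
Mean of differences = -2.6375
Numerator Σ(Δx_t−Δx̄)(Δx_{t+1}−Δx̄) = -20.0552
Denominator Σ(Δx_t−Δx̄)² = 150.3588
r_1(Δx) = -20.0552 / 150.3588 = -0.133

-0.133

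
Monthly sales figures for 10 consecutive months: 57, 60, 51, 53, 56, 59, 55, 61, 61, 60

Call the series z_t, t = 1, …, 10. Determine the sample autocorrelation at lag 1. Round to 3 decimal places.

0.217

Mean z̄ = (57 + 60 + 51 + 53 + 56 + 59 + 55 + 61 + 61 + 60)/10 = 57.3000
Numerator Σ_{t=1}^{9}(z_t−z̄)(z_{t+1}−z̄) = 23.9100
Denominator Σ(z_t−z̄)² = 110.1000
r_1 = 23.9100 / 110.1000 = 0.217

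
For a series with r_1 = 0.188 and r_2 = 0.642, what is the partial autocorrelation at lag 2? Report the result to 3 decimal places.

φ_{22} = (r_2 − r_1²) / (1 − r_1²)
r_1² = (0.188)² = 0.035344
Numerator = 0.642 − 0.0353 = 0.6067; denominator = 1 − 0.0353 = 0.9647
φ_{22} = 0.6067 / 0.9647 = 0.629

0.629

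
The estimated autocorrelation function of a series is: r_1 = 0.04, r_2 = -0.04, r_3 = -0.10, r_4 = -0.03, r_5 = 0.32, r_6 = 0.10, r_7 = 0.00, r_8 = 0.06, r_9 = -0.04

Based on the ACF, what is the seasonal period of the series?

5

The largest autocorrelation is r_5 = 0.32; the remaining lags stay at or below 0.10.
The dominant spike at lag 5 indicates a seasonal period of 5.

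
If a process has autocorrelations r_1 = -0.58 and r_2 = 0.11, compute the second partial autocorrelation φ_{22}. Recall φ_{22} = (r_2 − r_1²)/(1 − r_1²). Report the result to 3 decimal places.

φ_{22} = (r_2 − r_1²) / (1 − r_1²)
r_1² = (-0.58)² = 0.3364
Numerator = 0.11 − 0.3364 = -0.2264; denominator = 1 − 0.3364 = 0.6636
φ_{22} = -0.2264 / 0.6636 = -0.341

-0.341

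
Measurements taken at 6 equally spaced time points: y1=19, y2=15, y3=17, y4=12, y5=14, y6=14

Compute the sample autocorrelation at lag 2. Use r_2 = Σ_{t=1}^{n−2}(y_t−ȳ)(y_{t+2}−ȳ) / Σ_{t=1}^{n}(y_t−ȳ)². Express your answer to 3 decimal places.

Mean ȳ = (19 + 15 + 17 + 12 + 14 + 14)/6 = 15.1667
Deviations from mean: 3.8333, -0.1667, 1.8333, -3.1667, -1.1667, -1.1667
Σ(y_t−ȳ)(y_{t+2}−ȳ) = (7.0278) + (0.5278) + (-2.1389) + (3.6944) = 9.1111
Denominator Σ(y_t−ȳ)² = 30.8333
r_2 = 9.1111 / 30.8333 = 0.295

0.295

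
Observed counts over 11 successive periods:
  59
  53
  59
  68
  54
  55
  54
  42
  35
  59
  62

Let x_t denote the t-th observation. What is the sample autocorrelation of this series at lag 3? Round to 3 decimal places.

-0.051

Mean x̄ = (59 + 53 + 59 + 68 + 54 + 55 + 54 + 42 + 35 + 59 + 62)/11 = 54.5455
Numerator Σ_{t=1}^{8}(x_t−x̄)(x_{t+3}−x̄) = -42.5289
Denominator Σ(x_t−x̄)² = 838.7273
r_3 = -42.5289 / 838.7273 = -0.051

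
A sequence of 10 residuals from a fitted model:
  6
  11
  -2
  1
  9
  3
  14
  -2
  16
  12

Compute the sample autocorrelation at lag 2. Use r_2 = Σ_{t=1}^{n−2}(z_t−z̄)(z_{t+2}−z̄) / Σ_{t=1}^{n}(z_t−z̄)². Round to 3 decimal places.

Mean z̄ = (6 + 11 − 2 + 1 + 9 + 3 + 14 − 2 + 16 + 12)/10 = 6.8000
Numerator Σ_{t=1}^{8}(z_t−z̄)(z_{t+2}−z̄) = 55.1200
Denominator Σ(z_t−z̄)² = 389.6000
r_2 = 55.1200 / 389.6000 = 0.141

0.141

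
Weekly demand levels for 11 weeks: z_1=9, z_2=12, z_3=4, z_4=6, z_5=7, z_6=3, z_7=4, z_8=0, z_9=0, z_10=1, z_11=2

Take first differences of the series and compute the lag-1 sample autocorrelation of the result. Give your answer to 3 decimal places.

-0.529

First differences Δz: 3, -8, 2, 1, -4, 1, -4, 0, 1, 1
Mean of differences = -0.7000
Numerator Σ(Δz_t−Δz̄)(Δz_{t+1}−Δz̄) = -57.1900
Denominator Σ(Δz_t−Δz̄)² = 108.1000
r_1(Δz) = -57.1900 / 108.1000 = -0.529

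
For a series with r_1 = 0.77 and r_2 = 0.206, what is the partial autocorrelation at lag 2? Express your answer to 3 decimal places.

φ_{22} = (r_2 − r_1²) / (1 − r_1²)
r_1² = (0.77)² = 0.5929
Numerator = 0.206 − 0.5929 = -0.3869; denominator = 1 − 0.5929 = 0.4071
φ_{22} = -0.3869 / 0.4071 = -0.950

-0.950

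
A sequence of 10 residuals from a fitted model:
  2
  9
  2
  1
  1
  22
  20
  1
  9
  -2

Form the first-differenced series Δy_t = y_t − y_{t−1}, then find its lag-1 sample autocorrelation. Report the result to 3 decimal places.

-0.263

First differences Δy: 7, -7, -1, 0, 21, -2, -19, 8, -11
Mean of differences = -0.4444
Numerator Σ(Δy_t−Δȳ)(Δy_{t+1}−Δȳ) = -286.1975
Denominator Σ(Δy_t−Δȳ)² = 1088.2222
r_1(Δy) = -286.1975 / 1088.2222 = -0.263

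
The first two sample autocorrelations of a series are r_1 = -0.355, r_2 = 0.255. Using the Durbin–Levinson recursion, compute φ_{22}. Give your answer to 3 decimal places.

0.148

φ_{22} = (r_2 − r_1²) / (1 − r_1²)
r_1² = (-0.355)² = 0.126025
Numerator = 0.255 − 0.1260 = 0.1290; denominator = 1 − 0.1260 = 0.8740
φ_{22} = 0.1290 / 0.8740 = 0.148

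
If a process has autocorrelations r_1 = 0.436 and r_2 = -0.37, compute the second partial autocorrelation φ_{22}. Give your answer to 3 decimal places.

-0.692

φ_{22} = (r_2 − r_1²) / (1 − r_1²)
r_1² = (0.436)² = 0.190096
Numerator = -0.37 − 0.1901 = -0.5601; denominator = 1 − 0.1901 = 0.8099
φ_{22} = -0.5601 / 0.8099 = -0.692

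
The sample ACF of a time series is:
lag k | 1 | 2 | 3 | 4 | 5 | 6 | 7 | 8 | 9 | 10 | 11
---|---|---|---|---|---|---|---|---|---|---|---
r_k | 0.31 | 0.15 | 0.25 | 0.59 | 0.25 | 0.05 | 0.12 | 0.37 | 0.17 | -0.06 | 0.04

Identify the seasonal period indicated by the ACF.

The largest autocorrelation is r_4 = 0.59, with a weaker echo at lag 8 (0.37); the remaining lags stay at or below 0.31. The elevated value at lag 1 (0.31), dropping to 0.15 at lag 2, reflects decaying short-term dependence rather than seasonality.
The dominant spike at lag 4 indicates a seasonal period of 4.

4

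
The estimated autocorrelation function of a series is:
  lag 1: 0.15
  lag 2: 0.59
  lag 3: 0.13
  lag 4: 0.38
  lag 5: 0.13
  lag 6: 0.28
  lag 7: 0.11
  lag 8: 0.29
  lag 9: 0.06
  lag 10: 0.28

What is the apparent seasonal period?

2

The largest autocorrelation is r_2 = 0.59, with weaker echoes at lags 4 (0.38), 6 (0.28), 8 (0.29) and 10 (0.28); the remaining lags stay at or below 0.15.
The dominant spike at lag 2 indicates a seasonal period of 2.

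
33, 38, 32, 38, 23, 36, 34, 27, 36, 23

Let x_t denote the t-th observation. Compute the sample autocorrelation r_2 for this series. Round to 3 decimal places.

0.253

Mean x̄ = (33 + 38 + 32 + 38 + 23 + 36 + 34 + 27 + 36 + 23)/10 = 32.0000
Numerator Σ_{t=1}^{8}(x_t−x̄)(x_{t+2}−x̄) = 75.0000
Denominator Σ(x_t−x̄)² = 296.0000
r_2 = 75.0000 / 296.0000 = 0.253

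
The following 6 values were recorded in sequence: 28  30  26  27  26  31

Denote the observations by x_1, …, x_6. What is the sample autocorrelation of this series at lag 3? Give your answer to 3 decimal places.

-0.455

Mean x̄ = (28 + 30 + 26 + 27 + 26 + 31)/6 = 28.0000
Deviations from mean: 0.0000, 2.0000, -2.0000, -1.0000, -2.0000, 3.0000
Numerator Σ_{t=1}^{3}(x_t−x̄)(x_{t+3}−x̄) = -10.0000
Denominator Σ(x_t−x̄)² = 22.0000
r_3 = -10.0000 / 22.0000 = -0.455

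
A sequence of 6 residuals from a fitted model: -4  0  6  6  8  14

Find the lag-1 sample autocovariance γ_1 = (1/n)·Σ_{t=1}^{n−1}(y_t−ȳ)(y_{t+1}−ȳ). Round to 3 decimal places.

Mean ȳ = (-4 + 0 + 6 + 6 + 8 + 14)/6 = 5.0000
Deviations: -9.0000, -5.0000, 1.0000, 1.0000, 3.0000, 9.0000
Σ_{t=1}^{5}(y_t−ȳ)(y_{t+1}−ȳ) = 71.0000
γ_1 = 71.0000 / 6 = 11.833

11.833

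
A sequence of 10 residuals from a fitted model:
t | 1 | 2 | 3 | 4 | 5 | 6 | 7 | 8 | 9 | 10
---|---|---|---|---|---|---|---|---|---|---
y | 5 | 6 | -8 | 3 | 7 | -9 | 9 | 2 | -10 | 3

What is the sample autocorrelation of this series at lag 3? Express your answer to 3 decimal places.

Mean ȳ = (5 + 6 − 8 + 3 + 7 − 9 + 9 + 2 − 10 + 3)/10 = 0.8000
Numerator Σ_{t=1}^{7}(y_t−ȳ)(y_{t+3}−ȳ) = 277.0800
Denominator Σ(y_t−ȳ)² = 451.6000
r_3 = 277.0800 / 451.6000 = 0.614

0.614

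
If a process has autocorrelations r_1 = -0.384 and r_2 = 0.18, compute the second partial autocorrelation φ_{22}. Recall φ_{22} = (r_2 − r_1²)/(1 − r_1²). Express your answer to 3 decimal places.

φ_{22} = (r_2 − r_1²) / (1 − r_1²)
r_1² = (-0.384)² = 0.147456
Numerator = 0.18 − 0.1475 = 0.0325; denominator = 1 − 0.1475 = 0.8525
φ_{22} = 0.0325 / 0.8525 = 0.038

0.038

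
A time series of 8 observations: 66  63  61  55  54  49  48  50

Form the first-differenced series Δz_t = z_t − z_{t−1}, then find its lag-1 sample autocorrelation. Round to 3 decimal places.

-0.173

First differences Δz: -3, -2, -6, -1, -5, -1, 2
Mean of differences = -2.2857
Numerator Σ(Δz_t−Δz̄)(Δz_{t+1}−Δz̄) = -7.5102
Denominator Σ(Δz_t−Δz̄)² = 43.4286
r_1(Δz) = -7.5102 / 43.4286 = -0.173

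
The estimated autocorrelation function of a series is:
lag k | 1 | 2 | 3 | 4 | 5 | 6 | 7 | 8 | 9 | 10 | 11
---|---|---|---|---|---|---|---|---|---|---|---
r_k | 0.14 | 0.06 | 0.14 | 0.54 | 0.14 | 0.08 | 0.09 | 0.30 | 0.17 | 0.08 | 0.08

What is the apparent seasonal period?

4

The largest autocorrelation is r_4 = 0.54, with a weaker echo at lag 8 (0.30); the remaining lags stay at or below 0.17.
The dominant spike at lag 4 indicates a seasonal period of 4.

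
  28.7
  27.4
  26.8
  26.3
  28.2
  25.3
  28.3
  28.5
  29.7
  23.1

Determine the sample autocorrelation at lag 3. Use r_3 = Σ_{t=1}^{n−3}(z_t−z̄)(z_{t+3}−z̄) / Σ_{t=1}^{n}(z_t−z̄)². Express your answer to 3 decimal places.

-0.276

Mean z̄ = (28.7 + 27.4 + 26.8 + 26.3 + 28.2 + 25.3 + 28.3 + 28.5 + 29.7 + 23.1)/10 = 27.2300
Σ(z_t−z̄)(z_{t+3}−z̄) = (-1.3671) + (0.1649) + (0.8299) + (-0.9951) + (1.2319) + (-4.7671) + (-4.4191) = -9.3217
Denominator Σ(z_t−z̄)² = 33.8210
r_3 = -9.3217 / 33.8210 = -0.276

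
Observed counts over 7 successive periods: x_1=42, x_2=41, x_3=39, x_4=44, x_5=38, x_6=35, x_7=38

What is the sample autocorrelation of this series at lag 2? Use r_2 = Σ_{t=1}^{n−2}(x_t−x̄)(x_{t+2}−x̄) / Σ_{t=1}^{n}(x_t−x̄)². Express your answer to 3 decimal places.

-0.222

Mean x̄ = (42 + 41 + 39 + 44 + 38 + 35 + 38)/7 = 39.5714
Σ(x_t−x̄)(x_{t+2}−x̄) = (-1.3878) + (6.3265) + (0.8980) + (-20.2449) + (2.4694) = -11.9388
Denominator Σ(x_t−x̄)² = 53.7143
r_2 = -11.9388 / 53.7143 = -0.222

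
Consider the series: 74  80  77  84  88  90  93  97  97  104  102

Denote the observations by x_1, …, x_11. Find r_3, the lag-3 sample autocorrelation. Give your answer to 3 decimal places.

Mean x̄ = (74 + 80 + 77 + 84 + 88 + 90 + 93 + 97 + 97 + 104 + 102)/11 = 89.6364
Numerator Σ_{t=1}^{8}(x_t−x̄)(x_{t+3}−x̄) = 210.3306
Denominator Σ(x_t−x̄)² = 1010.5455
r_3 = 210.3306 / 1010.5455 = 0.208

0.208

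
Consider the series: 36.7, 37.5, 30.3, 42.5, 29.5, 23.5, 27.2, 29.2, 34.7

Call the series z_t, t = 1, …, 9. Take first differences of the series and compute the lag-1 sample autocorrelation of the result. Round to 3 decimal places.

-0.397

First differences Δz: 0.8, -7.2, 12.2, -13.0, -6.0, 3.7, 2.0, 5.5
Mean of differences = -0.2500
Numerator Σ(Δz_t−Δz̄)(Δz_{t+1}−Δz̄) = -180.1375
Denominator Σ(Δz_t−Δz̄)² = 453.7600
r_1(Δz) = -180.1375 / 453.7600 = -0.397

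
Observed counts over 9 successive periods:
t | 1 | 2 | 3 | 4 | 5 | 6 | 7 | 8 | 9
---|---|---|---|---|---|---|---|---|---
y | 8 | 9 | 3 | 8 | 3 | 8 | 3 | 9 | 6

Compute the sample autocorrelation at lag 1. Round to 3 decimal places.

-0.651

Mean ȳ = (8 + 9 + 3 + 8 + 3 + 8 + 3 + 9 + 6)/9 = 6.3333
Numerator Σ_{t=1}^{8}(y_t−ȳ)(y_{t+1}−ȳ) = -36.4444
Denominator Σ(y_t−ȳ)² = 56.0000
r_1 = -36.4444 / 56.0000 = -0.651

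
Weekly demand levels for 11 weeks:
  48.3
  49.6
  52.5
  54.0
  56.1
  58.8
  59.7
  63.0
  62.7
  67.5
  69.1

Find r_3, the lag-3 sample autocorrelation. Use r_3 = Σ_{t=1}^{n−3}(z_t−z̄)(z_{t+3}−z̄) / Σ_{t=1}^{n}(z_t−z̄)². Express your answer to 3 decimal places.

Mean z̄ = (48.3 + 49.6 + 52.5 + 54.0 + 56.1 + 58.8 + 59.7 + 63.0 + 62.7 + 67.5 + 69.1)/11 = 58.3000
Numerator Σ_{t=1}^{8}(z_t−z̄)(z_{t+3}−z̄) = 108.7200
Denominator Σ(z_t−z̄)² = 477.6000
r_3 = 108.7200 / 477.6000 = 0.228

0.228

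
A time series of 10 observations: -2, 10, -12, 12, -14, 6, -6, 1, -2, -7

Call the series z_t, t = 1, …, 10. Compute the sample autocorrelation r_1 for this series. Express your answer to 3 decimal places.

-0.828

Mean z̄ = (-2 + 10 − 12 + 12 − 14 + 6 − 6 + 1 − 2 − 7)/10 = -1.4000
Numerator Σ_{t=1}^{9}(z_t−z̄)(z_{t+1}−z̄) = -574.9600
Denominator Σ(z_t−z̄)² = 694.4000
r_1 = -574.9600 / 694.4000 = -0.828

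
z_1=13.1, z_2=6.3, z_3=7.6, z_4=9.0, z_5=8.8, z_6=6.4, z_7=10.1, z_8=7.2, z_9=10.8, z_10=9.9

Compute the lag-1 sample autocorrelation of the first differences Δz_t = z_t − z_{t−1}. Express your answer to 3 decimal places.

-0.427

First differences Δz: -6.8, 1.3, 1.4, -0.2, -2.4, 3.7, -2.9, 3.6, -0.9
Mean of differences = -0.3556
Numerator Σ(Δz_t−Δz̄)(Δz_{t+1}−Δz̄) = -38.6364
Denominator Σ(Δz_t−Δz̄)² = 90.4222
r_1(Δz) = -38.6364 / 90.4222 = -0.427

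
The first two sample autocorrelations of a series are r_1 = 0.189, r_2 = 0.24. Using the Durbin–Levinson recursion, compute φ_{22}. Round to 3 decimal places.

0.212

φ_{22} = (r_2 − r_1²) / (1 − r_1²)
r_1² = (0.189)² = 0.035721
Numerator = 0.24 − 0.0357 = 0.2043; denominator = 1 − 0.0357 = 0.9643
φ_{22} = 0.2043 / 0.9643 = 0.212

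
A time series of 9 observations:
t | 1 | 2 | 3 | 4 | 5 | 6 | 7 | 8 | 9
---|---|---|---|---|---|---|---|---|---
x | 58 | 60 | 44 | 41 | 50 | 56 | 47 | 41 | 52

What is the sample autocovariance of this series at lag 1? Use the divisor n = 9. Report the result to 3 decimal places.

7.085

Mean x̄ = (58 + 60 + 44 + 41 + 50 + 56 + 47 + 41 + 52)/9 = 49.8889
Σ_{t=1}^{8}(x_t−x̄)(x_{t+1}−x̄) = 63.7654
γ_1 = 63.7654 / 9 = 7.085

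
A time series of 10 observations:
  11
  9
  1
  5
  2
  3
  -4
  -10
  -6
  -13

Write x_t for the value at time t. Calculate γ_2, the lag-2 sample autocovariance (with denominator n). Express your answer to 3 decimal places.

Mean x̄ = (11 + 9 + 1 + 5 + 2 + 3 − 4 − 10 − 6 − 13)/10 = -0.2000
Σ_{t=1}^{8}(x_t−x̄)(x_{t+2}−x̄) = 188.3200
γ_2 = 188.3200 / 10 = 18.832

18.832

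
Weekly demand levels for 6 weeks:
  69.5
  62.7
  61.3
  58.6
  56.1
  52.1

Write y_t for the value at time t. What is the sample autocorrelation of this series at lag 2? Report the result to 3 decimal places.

Mean ȳ = (69.5 + 62.7 + 61.3 + 58.6 + 56.1 + 52.1)/6 = 60.0500
Σ(y_t−ȳ)(y_{t+2}−ȳ) = (11.8125) + (-3.8425) + (-4.9375) + (11.5275) = 14.5600
Denominator Σ(y_t−ȳ)² = 178.7950
r_2 = 14.5600 / 178.7950 = 0.081

0.081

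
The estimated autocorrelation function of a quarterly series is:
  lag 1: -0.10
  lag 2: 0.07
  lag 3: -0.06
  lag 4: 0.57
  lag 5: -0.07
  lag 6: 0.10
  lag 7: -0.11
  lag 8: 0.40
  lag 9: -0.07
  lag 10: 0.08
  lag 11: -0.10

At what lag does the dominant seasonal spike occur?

The largest autocorrelation is r_4 = 0.57, with a weaker echo at lag 8 (0.40); the remaining lags stay at or below 0.10.
The dominant spike at lag 4 indicates a seasonal period of 4.

4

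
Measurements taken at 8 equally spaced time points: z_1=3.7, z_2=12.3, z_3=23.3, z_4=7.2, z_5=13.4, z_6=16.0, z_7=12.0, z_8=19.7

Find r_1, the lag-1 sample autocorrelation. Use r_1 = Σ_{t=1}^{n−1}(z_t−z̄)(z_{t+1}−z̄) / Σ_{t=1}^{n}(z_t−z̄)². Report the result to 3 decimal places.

-0.265

Mean z̄ = (3.7 + 12.3 + 23.3 + 7.2 + 13.4 + 16.0 + 12.0 + 19.7)/8 = 13.4500
Numerator Σ_{t=1}^{7}(z_t−z̄)(z_{t+1}−z̄) = -74.2525
Denominator Σ(z_t−z̄)² = 280.1400
r_1 = -74.2525 / 280.1400 = -0.265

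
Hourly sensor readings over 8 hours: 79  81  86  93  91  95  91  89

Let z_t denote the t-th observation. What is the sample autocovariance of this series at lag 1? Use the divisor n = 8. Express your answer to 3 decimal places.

15.732

Mean z̄ = (79 + 81 + 86 + 93 + 91 + 95 + 91 + 89)/8 = 88.1250
Deviations: -9.1250, -7.1250, -2.1250, 4.8750, 2.8750, 6.8750, 2.8750, 0.8750
Σ_{t=1}^{7}(z_t−z̄)(z_{t+1}−z̄) = 125.8594
γ_1 = 125.8594 / 8 = 15.732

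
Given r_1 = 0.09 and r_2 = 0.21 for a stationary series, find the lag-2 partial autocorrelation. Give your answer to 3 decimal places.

φ_{22} = (r_2 − r_1²) / (1 − r_1²)
r_1² = (0.09)² = 0.0081
Numerator = 0.21 − 0.0081 = 0.2019; denominator = 1 − 0.0081 = 0.9919
φ_{22} = 0.2019 / 0.9919 = 0.204

0.204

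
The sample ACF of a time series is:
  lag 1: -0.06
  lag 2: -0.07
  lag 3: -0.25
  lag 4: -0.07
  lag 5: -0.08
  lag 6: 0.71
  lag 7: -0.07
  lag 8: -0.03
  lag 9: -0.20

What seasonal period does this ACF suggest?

6

The largest autocorrelation is r_6 = 0.71; the remaining lags stay at or below -0.03.
The dominant spike at lag 6 indicates a seasonal period of 6.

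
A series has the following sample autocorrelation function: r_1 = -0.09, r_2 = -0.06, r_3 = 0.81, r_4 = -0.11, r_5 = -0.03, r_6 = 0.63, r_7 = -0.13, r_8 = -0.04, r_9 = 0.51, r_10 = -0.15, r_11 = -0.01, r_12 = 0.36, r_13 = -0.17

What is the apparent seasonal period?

The largest autocorrelation is r_3 = 0.81, with weaker echoes at lags 6 (0.63), 9 (0.51) and 12 (0.36); the remaining lags stay at or below -0.01.
The dominant spike at lag 3 indicates a seasonal period of 3.

3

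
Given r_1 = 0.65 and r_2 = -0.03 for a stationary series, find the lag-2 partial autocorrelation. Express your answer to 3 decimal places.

-0.784

φ_{22} = (r_2 − r_1²) / (1 − r_1²)
r_1² = (0.65)² = 0.4225
Numerator = -0.03 − 0.4225 = -0.4525; denominator = 1 − 0.4225 = 0.5775
φ_{22} = -0.4525 / 0.5775 = -0.784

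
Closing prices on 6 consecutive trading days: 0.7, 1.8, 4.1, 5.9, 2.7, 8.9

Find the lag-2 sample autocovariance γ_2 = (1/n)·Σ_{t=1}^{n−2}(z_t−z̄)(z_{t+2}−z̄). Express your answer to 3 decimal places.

0.773

Mean z̄ = (0.7 + 1.8 + 4.1 + 5.9 + 2.7 + 8.9)/6 = 4.0167
Σ_{t=1}^{4}(z_t−z̄)(z_{t+2}−z̄) = 4.6361
γ_2 = 4.6361 / 6 = 0.773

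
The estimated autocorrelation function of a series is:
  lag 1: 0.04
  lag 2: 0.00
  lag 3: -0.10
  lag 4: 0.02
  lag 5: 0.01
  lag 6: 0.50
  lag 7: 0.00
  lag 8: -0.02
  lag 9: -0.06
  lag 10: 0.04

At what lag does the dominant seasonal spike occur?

The largest autocorrelation is r_6 = 0.50; the remaining lags stay at or below 0.04.
The dominant spike at lag 6 indicates a seasonal period of 6.

6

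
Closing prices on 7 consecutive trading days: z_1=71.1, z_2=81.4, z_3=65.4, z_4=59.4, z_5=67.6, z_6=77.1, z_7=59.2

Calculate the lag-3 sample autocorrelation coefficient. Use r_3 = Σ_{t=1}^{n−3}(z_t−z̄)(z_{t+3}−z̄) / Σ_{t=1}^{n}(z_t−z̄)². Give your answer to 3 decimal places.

Mean z̄ = (71.1 + 81.4 + 65.4 + 59.4 + 67.6 + 77.1 + 59.2)/7 = 68.7429
Deviations from mean: 2.3571, 12.6571, -3.3429, -9.3429, -1.1429, 8.3571, -9.5429
Σ(z_t−z̄)(z_{t+3}−z̄) = (-22.0224) + (-14.4653) + (-27.9367) + (89.1576) = 24.7331
Denominator Σ(z_t−z̄)² = 426.4371
r_3 = 24.7331 / 426.4371 = 0.058

0.058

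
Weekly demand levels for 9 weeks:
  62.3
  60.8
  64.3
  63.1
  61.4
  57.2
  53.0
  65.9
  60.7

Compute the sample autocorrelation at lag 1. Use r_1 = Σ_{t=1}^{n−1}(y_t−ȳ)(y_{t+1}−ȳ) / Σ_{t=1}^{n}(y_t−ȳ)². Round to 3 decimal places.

Mean ȳ = (62.3 + 60.8 + 64.3 + 63.1 + 61.4 + 57.2 + 53.0 + 65.9 + 60.7)/9 = 60.9667
Numerator Σ_{t=1}^{8}(y_t−ȳ)(y_{t+1}−ȳ) = -4.9844
Denominator Σ(y_t−ȳ)² = 119.7200
r_1 = -4.9844 / 119.7200 = -0.042

-0.042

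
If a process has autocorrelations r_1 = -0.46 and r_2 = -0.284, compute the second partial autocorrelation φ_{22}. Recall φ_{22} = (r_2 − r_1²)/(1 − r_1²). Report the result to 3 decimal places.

φ_{22} = (r_2 − r_1²) / (1 − r_1²)
r_1² = (-0.46)² = 0.2116
Numerator = -0.284 − 0.2116 = -0.4956; denominator = 1 − 0.2116 = 0.7884
φ_{22} = -0.4956 / 0.7884 = -0.629

-0.629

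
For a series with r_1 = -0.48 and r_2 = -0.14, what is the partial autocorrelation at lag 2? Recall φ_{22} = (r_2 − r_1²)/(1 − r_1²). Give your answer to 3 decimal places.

-0.481

φ_{22} = (r_2 − r_1²) / (1 − r_1²)
r_1² = (-0.48)² = 0.2304
Numerator = -0.14 − 0.2304 = -0.3704; denominator = 1 − 0.2304 = 0.7696
φ_{22} = -0.3704 / 0.7696 = -0.481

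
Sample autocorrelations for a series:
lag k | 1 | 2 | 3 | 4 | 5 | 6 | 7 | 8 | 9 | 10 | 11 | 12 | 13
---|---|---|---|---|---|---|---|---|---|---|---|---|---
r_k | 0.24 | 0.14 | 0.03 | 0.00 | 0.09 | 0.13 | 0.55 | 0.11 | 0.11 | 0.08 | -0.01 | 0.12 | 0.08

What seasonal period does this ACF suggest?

7

The largest autocorrelation is r_7 = 0.55; the remaining lags stay at or below 0.24. The elevated value at lag 1 (0.24), dropping to 0.14 at lag 2, reflects decaying short-term dependence rather than seasonality.
The dominant spike at lag 7 indicates a seasonal period of 7.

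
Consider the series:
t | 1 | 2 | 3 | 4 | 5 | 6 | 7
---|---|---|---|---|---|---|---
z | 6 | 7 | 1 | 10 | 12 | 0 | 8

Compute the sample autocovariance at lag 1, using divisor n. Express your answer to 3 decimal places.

-7.012

Mean z̄ = (6 + 7 + 1 + 10 + 12 + 0 + 8)/7 = 6.2857
Σ_{t=1}^{6}(z_t−z̄)(z_{t+1}−z̄) = -49.0816
γ_1 = -49.0816 / 7 = -7.012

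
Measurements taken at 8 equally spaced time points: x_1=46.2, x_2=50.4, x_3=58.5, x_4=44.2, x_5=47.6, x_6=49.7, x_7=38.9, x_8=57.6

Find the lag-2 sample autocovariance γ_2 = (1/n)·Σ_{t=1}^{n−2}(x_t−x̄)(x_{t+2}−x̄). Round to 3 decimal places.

-3.801

Mean x̄ = (46.2 + 50.4 + 58.5 + 44.2 + 47.6 + 49.7 + 38.9 + 57.6)/8 = 49.1375
Σ_{t=1}^{6}(x_t−x̄)(x_{t+2}−x̄) = -30.4078
γ_2 = -30.4078 / 8 = -3.801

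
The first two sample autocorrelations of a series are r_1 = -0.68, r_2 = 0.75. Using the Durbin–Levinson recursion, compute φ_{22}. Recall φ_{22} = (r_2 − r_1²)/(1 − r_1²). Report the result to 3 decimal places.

0.535

φ_{22} = (r_2 − r_1²) / (1 − r_1²)
r_1² = (-0.68)² = 0.4624
Numerator = 0.75 − 0.4624 = 0.2876; denominator = 1 − 0.4624 = 0.5376
φ_{22} = 0.2876 / 0.5376 = 0.535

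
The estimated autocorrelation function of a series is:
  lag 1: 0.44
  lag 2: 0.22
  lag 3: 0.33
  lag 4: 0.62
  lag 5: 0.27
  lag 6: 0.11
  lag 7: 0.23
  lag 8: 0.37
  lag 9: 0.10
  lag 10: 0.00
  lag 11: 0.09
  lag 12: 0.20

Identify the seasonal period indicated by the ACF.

The largest autocorrelation is r_4 = 0.62; the remaining lags stay at or below 0.44. The elevated value at lag 1 (0.44), dropping to 0.22 at lag 2, reflects decaying short-term dependence rather than seasonality.
The dominant spike at lag 4 indicates a seasonal period of 4.

4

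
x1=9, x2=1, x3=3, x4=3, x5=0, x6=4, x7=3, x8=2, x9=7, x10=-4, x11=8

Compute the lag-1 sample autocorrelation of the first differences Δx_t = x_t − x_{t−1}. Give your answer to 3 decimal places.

First differences Δx: -8, 2, 0, -3, 4, -1, -1, 5, -11, 12
Mean of differences = -0.1000
Numerator Σ(Δx_t−Δx̄)(Δx_{t+1}−Δx̄) = -223.5100
Denominator Σ(Δx_t−Δx̄)² = 384.9000
r_1(Δx) = -223.5100 / 384.9000 = -0.581

-0.581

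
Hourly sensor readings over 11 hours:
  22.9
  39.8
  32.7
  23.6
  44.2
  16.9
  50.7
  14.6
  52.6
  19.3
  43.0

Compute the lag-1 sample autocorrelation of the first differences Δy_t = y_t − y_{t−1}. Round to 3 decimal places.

First differences Δy: 16.9, -7.1, -9.1, 20.6, -27.3, 33.8, -36.1, 38.0, -33.3, 23.7
Mean of differences = 2.0100
Numerator Σ(Δy_t−Δȳ)(Δy_{t+1}−Δȳ) = -6337.3851
Denominator Σ(Δy_t−Δȳ)² = 7108.3090
r_1(Δy) = -6337.3851 / 7108.3090 = -0.892

-0.892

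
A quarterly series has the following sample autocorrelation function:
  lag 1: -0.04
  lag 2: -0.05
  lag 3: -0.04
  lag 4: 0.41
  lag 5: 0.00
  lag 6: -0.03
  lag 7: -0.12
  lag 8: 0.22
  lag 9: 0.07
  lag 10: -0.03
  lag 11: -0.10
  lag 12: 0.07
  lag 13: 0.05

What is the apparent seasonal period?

The largest autocorrelation is r_4 = 0.41, with a weaker echo at lag 8 (0.22); the remaining lags stay at or below 0.07.
The dominant spike at lag 4 indicates a seasonal period of 4.

4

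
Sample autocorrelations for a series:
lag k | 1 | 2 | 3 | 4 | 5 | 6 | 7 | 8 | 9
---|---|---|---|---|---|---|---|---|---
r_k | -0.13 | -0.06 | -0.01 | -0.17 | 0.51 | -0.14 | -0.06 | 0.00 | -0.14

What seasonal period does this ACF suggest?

The largest autocorrelation is r_5 = 0.51; the remaining lags stay at or below 0.00.
The dominant spike at lag 5 indicates a seasonal period of 5.

5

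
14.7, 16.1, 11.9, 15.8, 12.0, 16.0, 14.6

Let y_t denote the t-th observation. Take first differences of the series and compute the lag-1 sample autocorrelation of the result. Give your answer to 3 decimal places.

First differences Δy: 1.4, -4.2, 3.9, -3.8, 4.0, -1.4
Mean of differences = -0.0167
Numerator Σ(Δy_t−Δȳ)(Δy_{t+1}−Δȳ) = -57.8819
Denominator Σ(Δy_t−Δȳ)² = 67.2083
r_1(Δy) = -57.8819 / 67.2083 = -0.861

-0.861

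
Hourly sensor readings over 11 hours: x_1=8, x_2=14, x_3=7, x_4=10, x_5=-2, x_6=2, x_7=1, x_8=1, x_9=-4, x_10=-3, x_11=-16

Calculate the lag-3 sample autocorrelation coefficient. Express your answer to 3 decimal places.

0.029

Mean x̄ = (8 + 14 + 7 + 10 − 2 + 2 + 1 + 1 − 4 − 3 − 16)/11 = 1.6364
Numerator Σ_{t=1}^{8}(x_t−x̄)(x_{t+3}−x̄) = 19.3306
Denominator Σ(x_t−x̄)² = 670.5455
r_3 = 19.3306 / 670.5455 = 0.029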